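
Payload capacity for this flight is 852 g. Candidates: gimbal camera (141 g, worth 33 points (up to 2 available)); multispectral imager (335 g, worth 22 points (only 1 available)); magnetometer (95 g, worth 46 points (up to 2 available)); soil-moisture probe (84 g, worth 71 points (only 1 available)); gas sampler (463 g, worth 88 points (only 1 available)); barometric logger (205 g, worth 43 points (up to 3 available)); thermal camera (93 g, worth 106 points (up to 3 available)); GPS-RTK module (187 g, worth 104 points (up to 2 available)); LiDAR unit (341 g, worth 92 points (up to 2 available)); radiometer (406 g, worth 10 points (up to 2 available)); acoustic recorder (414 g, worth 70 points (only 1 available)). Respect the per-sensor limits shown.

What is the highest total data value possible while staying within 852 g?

643

Best packing: magnetometer + soil-moisture probe + 3×thermal camera + 2×GPS-RTK module — 832 g, 643 total.
That's the maximum — no swap from here does better than 643.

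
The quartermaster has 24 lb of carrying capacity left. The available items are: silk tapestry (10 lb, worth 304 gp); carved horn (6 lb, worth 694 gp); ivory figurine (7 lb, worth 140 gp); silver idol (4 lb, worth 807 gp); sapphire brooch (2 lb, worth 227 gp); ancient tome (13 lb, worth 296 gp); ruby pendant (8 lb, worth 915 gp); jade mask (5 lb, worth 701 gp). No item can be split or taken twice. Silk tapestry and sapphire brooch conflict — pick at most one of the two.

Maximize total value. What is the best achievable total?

3117

The ratio ordering already packs tightly: carved horn + silver idol + ruby pendant + jade mask, 23 lb, 3117.
Runner-up silver idol + sapphire brooch + ruby pendant + jade mask tops out at 2650.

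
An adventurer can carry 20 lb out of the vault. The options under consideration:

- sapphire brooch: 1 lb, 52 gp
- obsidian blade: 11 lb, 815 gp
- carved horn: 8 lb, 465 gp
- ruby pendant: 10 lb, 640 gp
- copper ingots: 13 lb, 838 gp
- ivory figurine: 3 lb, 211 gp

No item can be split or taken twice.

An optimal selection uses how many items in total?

The maximum value within 20 lb is 1332.
One optimal bundle: sapphire brooch + obsidian blade + carved horn (20 lb).
Every optimal selection uses 3 items.

3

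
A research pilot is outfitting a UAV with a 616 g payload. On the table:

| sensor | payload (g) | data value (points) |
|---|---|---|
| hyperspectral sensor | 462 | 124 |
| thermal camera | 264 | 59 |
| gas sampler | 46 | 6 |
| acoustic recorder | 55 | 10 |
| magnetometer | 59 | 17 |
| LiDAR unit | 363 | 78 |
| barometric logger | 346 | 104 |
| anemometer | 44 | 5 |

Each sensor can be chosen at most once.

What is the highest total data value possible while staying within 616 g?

Greedy by ratio would take gas sampler + acoustic recorder + magnetometer + barometric logger + anemometer: 550 g used, total 142.
Using the slack differently, thermal camera + barometric logger comes to 163 at 610 g.

163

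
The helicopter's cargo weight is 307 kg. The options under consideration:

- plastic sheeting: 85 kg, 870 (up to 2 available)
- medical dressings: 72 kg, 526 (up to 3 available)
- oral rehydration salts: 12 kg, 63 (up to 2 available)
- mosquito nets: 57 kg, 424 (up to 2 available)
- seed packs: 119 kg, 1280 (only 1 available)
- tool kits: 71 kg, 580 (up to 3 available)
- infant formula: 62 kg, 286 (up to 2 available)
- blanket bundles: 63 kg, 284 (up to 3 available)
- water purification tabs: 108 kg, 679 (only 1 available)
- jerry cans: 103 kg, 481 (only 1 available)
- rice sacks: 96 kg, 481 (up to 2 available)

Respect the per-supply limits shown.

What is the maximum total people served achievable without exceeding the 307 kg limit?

Ranking by ratio (people served/kg): seed packs 10.76, plastic sheeting 10.24, tool kits 8.17, mosquito nets 7.44.
Taking 2×plastic sheeting + oral rehydration salts + seed packs: 301 kg used, 3083 in people served.
Every other selection either busts 307 kg or exceeds an availability limit or fails to beat 3083.

3083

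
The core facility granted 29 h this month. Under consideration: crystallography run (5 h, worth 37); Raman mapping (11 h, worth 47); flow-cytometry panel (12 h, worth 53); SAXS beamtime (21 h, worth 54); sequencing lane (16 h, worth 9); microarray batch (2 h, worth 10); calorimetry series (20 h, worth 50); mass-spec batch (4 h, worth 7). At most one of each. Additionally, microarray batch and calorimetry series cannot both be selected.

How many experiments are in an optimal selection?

3

Best achievable expected citations is 137.
One optimal bundle: crystallography run + Raman mapping + flow-cytometry panel (28 h).
All optima have 3 experiments.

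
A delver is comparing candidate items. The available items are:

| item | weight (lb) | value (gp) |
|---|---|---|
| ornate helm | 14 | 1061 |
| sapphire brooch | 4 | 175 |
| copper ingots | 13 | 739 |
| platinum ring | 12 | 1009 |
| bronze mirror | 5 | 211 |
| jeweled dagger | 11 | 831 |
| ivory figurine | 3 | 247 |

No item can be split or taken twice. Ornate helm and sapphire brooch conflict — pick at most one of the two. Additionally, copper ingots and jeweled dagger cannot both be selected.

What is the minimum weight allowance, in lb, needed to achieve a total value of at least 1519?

Look for the lowest-weight combination reaching 1519.
Taking ornate helm + bronze mirror + ivory figurine gives 1519 (≥ 1519) for 22 lb.
Below 22 lb the best achievable stays under 1519.

22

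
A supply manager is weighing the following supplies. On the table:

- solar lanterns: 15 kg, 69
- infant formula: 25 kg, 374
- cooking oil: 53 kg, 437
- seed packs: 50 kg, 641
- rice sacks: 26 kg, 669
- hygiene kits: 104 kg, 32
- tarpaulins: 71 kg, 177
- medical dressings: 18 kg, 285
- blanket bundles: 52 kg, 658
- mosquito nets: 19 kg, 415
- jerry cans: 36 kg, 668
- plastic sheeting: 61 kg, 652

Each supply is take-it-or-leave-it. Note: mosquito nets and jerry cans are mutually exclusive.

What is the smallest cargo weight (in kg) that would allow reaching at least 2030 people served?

120

Look for the lowest-cargo combination reaching 2030.
infant formula + seed packs + rice sacks + mosquito nets reaches 2099 using 120 kg.
No combination under 120 kg hits 2030.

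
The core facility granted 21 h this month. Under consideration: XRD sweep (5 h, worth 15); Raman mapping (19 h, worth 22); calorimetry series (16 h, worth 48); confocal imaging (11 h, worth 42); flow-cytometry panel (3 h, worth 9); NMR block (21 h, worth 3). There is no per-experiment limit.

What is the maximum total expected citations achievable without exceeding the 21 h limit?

72

Taking 2×XRD sweep + confocal imaging: 21 h used, 72 in expected citations.
Nothing else within 21 h beats 72.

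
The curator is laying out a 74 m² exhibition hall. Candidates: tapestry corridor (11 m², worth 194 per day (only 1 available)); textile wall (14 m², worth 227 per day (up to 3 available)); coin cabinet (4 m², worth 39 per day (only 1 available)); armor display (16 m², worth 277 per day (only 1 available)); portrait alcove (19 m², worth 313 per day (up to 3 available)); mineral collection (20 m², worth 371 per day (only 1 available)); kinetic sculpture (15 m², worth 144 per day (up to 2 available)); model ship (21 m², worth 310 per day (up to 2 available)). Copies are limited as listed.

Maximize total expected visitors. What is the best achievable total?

1274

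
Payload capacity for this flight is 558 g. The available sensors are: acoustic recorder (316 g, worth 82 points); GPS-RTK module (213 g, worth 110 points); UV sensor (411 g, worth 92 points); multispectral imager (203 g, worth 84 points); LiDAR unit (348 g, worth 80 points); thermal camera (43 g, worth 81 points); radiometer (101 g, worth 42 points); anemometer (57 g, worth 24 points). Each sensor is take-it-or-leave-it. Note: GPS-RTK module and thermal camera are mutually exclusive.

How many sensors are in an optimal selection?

3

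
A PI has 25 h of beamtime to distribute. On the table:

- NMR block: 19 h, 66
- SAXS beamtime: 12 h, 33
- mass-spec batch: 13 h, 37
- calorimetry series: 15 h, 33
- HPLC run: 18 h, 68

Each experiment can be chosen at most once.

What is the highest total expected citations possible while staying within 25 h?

70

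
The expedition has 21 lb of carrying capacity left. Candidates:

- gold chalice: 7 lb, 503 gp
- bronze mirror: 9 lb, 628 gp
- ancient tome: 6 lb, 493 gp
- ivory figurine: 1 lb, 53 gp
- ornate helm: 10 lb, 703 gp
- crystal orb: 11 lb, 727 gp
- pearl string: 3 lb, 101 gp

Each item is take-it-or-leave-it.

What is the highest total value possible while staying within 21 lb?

By value per lb: ancient tome 82.17, gold chalice 71.86, ornate helm 70.30 lead.
Taking the top-ratio items first gives gold chalice + ancient tome + ivory figurine + pearl string for 1150 (17 lb).
Reworking the packing: ornate helm + crystal orb uses 21 lb and improves the total to 1430.

1430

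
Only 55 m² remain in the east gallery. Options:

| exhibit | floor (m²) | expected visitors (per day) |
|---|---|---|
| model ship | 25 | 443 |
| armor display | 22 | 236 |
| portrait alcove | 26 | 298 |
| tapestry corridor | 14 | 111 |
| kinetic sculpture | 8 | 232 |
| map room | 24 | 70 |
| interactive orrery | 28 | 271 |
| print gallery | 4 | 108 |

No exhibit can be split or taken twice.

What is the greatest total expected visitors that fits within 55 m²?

The ratio heuristic lands on model ship + tapestry corridor + kinetic sculpture + print gallery (894) but leaves 4 m² idle.
Replace tapestry corridor and print gallery with armor display: the trade gains 17 net, giving 911 at 55 m².
Runner-up model ship + tapestry corridor + kinetic sculpture + print gallery tops out at 894.

911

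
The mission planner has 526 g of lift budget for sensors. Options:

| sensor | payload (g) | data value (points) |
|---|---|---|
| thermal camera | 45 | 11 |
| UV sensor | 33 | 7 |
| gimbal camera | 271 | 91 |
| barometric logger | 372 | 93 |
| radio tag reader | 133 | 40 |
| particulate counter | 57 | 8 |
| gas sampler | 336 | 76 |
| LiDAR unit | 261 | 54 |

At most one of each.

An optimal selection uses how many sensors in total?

4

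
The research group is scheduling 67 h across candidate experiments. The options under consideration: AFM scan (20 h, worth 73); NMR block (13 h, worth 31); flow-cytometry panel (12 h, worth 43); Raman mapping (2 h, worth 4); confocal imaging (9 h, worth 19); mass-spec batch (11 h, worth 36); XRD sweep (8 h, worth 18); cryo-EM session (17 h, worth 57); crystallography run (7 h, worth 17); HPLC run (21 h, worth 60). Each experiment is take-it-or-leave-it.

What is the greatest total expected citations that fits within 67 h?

226

By expected citations per h: AFM scan 3.65, flow-cytometry panel 3.58, cryo-EM session 3.35, mass-spec batch 3.27 lead.
Best packing: AFM scan + flow-cytometry panel + mass-spec batch + cryo-EM session + crystallography run — 67 h, 226 total.
Runner-up AFM scan + flow-cytometry panel + Raman mapping + mass-spec batch + HPLC run tops out at 216.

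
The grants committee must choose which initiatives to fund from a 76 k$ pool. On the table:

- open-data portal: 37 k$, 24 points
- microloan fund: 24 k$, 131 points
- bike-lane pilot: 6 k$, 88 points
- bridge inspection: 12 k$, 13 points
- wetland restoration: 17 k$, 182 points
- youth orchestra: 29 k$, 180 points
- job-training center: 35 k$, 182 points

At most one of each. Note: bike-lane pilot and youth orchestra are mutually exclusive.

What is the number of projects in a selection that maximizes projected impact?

3

Best achievable projected impact is 495.
For example microloan fund + wetland restoration + job-training center achieves it, using 76 k$.
All optima have 3 projects.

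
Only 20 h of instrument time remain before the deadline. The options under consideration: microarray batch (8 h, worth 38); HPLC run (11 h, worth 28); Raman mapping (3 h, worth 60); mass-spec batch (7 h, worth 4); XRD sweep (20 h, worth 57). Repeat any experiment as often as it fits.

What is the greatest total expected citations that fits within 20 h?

360

By expected citations per h: Raman mapping 20.00, microarray batch 4.75, XRD sweep 2.85 lead.
Taking 6×Raman mapping: 18 h used, 360 in expected citations.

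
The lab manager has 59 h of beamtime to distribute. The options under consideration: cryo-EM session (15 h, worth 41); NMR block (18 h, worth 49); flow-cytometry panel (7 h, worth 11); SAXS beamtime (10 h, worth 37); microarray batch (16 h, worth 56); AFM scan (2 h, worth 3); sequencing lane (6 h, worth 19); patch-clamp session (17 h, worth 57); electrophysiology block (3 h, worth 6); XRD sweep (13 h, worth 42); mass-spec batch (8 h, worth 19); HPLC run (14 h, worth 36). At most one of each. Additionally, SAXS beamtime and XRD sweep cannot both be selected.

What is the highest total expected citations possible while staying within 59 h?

191

Ranking by ratio (expected citations/h): SAXS beamtime 3.70, microarray batch 3.50, patch-clamp session 3.35, XRD sweep 3.23.
Best packing: cryo-EM session + SAXS beamtime + microarray batch + patch-clamp session — 58 h, 191 total.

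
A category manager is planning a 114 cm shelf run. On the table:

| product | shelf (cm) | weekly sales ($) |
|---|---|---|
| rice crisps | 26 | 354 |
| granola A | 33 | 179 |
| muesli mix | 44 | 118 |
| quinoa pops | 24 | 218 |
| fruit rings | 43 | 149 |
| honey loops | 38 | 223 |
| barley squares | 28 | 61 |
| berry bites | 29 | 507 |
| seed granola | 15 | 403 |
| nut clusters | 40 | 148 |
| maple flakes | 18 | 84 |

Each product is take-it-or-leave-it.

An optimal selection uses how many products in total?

5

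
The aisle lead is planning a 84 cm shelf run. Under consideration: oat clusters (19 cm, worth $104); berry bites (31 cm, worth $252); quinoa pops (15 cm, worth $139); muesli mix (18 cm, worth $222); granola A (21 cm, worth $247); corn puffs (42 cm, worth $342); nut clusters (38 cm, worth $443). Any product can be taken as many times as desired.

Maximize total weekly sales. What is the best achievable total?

988

Ranking by ratio (weekly sales/cm): muesli mix 12.33, granola A 11.76, nut clusters 11.66, quinoa pops 9.27.
Filling by ratio: 4×muesli mix for 888, with 12 cm left unused.
The 72 cm tied up in 4×muesli mix is better spent on 4×granola A — total rises to 988 (84 cm).
Every other selection either busts 84 cm or fails to beat 988.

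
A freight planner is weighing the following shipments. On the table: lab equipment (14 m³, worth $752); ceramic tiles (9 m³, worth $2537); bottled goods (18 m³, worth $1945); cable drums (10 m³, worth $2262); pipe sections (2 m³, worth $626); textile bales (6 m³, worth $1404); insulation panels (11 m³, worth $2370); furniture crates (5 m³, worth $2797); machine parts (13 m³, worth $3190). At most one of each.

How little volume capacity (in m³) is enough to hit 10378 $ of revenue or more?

35

Need the lightest bundle worth ≥ 10378.
ceramic tiles + pipe sections + textile bales + furniture crates + machine parts reaches 10554 using 35 m³.
Any bundle with less than 35 m³ falls short of 10378.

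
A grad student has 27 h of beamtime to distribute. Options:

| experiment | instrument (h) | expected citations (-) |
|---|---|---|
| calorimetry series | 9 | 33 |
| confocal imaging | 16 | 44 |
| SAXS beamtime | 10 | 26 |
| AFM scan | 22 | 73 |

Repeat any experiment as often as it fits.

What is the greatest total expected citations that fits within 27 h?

Density check — calorimetry series 3.67, AFM scan 3.32, confocal imaging 2.75 are the best per h.
Best packing: 3×calorimetry series — 27 h, 99 total.
Every other selection either busts 27 h or fails to beat 99.

99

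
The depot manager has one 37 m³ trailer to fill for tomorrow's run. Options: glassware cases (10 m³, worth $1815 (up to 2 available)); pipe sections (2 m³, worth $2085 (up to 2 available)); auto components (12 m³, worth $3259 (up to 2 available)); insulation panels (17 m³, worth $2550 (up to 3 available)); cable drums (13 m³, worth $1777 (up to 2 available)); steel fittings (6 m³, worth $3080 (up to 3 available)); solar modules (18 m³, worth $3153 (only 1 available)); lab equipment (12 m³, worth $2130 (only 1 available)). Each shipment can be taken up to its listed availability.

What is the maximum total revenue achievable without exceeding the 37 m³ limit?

16669

Density check — pipe sections 1042.50, steel fittings 513.33, auto components 271.58 are the best per m³.
The ratio ordering already packs tightly: 2×pipe sections + auto components + 3×steel fittings, 34 m³, 16669.
That's the maximum — no swap from here does better than 16669.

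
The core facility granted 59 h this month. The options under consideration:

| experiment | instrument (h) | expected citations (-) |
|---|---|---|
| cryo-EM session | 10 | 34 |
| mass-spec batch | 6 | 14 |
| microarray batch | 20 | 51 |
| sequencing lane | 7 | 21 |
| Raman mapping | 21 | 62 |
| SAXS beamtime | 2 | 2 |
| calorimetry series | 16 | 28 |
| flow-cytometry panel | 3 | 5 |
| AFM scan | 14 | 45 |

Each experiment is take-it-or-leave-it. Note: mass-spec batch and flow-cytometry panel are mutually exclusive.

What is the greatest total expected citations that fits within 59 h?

176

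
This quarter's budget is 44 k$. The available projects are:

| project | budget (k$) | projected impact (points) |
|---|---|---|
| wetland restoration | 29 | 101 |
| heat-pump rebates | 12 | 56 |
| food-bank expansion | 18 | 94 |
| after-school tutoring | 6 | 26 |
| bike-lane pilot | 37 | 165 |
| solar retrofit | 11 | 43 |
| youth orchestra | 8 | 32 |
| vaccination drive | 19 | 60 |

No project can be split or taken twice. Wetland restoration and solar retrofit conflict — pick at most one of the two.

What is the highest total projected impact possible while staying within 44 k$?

Taking heat-pump rebates + food-bank expansion + after-school tutoring + youth orchestra: 44 k$ used, 208 in projected impact.
Nothing else feasible within 44 k$ beats 208.

208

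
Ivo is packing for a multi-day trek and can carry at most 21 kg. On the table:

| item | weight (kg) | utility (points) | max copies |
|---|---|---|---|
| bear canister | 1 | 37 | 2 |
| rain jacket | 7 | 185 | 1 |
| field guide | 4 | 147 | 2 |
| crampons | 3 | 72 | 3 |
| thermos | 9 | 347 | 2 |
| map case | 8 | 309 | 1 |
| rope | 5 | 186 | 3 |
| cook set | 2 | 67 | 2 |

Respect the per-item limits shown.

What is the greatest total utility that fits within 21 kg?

A density-first pass picks 2×bear canister + thermos + map case + cook set — 797 at 21 kg.
The 4 kg tied up in 2×bear canister and cook set is better spent on field guide — total rises to 803 (21 kg).

803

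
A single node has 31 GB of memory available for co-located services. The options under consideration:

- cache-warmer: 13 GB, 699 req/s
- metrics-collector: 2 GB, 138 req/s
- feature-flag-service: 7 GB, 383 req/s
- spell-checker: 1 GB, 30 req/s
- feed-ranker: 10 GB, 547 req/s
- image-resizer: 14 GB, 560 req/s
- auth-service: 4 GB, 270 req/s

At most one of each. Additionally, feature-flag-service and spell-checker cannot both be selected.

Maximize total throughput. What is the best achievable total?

1684

Taking cache-warmer + metrics-collector + spell-checker + feed-ranker + auth-service: 30 GB used, 1684 in throughput.
No other feasible combination exceeds 1684.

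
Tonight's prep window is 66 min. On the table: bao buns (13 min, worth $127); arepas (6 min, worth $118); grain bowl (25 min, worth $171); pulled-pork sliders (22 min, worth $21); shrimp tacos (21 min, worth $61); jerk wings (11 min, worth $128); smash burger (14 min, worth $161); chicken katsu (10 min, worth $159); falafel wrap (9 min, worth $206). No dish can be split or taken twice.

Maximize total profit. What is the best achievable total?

899

The ratio ordering already packs tightly: bao buns + arepas + jerk wings + smash burger + chicken katsu + falafel wrap, 63 min, 899.
The closest alternative, arepas + grain bowl + smash burger + chicken katsu + falafel wrap, reaches only 815.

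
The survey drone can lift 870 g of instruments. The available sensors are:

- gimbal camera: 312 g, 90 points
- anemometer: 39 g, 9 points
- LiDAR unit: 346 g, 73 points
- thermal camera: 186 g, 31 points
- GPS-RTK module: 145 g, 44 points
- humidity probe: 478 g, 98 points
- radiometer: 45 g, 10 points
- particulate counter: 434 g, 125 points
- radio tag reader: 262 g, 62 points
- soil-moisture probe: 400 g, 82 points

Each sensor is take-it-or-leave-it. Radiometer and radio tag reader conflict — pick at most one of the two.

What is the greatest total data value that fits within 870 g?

234

Ranking by ratio (data value/g): GPS-RTK module 0.30, gimbal camera 0.29, particulate counter 0.29.
Best packing: gimbal camera + anemometer + radiometer + particulate counter — 830 g, 234 total.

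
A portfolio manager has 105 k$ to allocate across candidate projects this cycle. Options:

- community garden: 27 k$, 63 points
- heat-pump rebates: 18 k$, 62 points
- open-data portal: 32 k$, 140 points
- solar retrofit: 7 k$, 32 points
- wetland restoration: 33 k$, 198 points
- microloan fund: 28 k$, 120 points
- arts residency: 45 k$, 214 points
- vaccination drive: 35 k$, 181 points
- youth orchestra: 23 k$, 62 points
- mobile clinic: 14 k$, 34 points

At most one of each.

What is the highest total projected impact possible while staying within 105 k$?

Taking solar retrofit + wetland restoration + microloan fund + vaccination drive: 103 k$ used, 531 in projected impact.

531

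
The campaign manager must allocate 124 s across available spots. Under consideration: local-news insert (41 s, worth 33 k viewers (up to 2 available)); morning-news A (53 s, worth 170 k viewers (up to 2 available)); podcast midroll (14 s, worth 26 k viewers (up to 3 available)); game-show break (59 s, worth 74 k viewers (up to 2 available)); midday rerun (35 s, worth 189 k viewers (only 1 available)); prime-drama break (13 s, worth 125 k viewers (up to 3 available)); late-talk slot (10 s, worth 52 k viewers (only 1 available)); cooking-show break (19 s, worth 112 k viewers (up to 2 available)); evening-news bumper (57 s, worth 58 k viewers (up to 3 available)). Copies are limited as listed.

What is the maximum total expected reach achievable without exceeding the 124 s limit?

840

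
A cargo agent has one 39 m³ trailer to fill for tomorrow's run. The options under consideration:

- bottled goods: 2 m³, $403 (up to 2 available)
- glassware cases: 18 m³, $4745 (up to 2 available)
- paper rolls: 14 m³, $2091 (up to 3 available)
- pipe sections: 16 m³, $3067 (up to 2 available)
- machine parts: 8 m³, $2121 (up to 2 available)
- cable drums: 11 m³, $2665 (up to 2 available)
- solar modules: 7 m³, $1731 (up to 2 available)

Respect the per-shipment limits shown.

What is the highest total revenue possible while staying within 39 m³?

Density check — machine parts 265.12, glassware cases 263.61, solar modules 247.29, cable drums 242.27 are the best per m³.
The ratio heuristic lands on 2×bottled goods + glassware cases + 2×machine parts (9793) but leaves 1 m³ idle.
The 10 m³ tied up in bottled goods and machine parts is better spent on cable drums — total rises to 9934 (39 m³).
That's the maximum — no swap from here does better than 9934.

9934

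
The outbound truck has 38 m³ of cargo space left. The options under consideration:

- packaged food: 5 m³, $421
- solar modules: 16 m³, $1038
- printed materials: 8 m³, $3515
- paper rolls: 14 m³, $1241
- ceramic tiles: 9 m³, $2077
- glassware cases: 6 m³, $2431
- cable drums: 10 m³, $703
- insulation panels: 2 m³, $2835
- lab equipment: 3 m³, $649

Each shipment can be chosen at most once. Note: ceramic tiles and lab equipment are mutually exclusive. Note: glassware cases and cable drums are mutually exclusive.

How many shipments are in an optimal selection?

Optimal total is 11279.
One optimal bundle: packaged food + printed materials + ceramic tiles + glassware cases + insulation panels (30 m³).
Every optimal selection uses 5 shipments.

5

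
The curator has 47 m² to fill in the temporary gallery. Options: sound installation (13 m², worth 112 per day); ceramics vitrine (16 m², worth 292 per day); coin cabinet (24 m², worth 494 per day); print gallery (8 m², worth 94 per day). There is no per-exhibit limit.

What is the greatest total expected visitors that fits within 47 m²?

786

By expected visitors per m²: coin cabinet 20.58, ceramics vitrine 18.25, print gallery 11.75, sound installation 8.62 lead.
Best packing: ceramics vitrine + coin cabinet — 40 m², 786 total.
No other feasible combination exceeds 786.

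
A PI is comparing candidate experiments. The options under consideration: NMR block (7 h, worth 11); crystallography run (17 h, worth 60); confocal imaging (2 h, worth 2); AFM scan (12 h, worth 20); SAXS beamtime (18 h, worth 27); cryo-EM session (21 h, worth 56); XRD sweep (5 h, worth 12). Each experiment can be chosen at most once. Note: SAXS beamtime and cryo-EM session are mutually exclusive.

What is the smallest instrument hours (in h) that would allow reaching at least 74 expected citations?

24

Need the lightest bundle worth ≥ 74.
Taking crystallography run + confocal imaging + XRD sweep gives 74 (≥ 74) for 24 h.
Below 24 h the best achievable stays under 74.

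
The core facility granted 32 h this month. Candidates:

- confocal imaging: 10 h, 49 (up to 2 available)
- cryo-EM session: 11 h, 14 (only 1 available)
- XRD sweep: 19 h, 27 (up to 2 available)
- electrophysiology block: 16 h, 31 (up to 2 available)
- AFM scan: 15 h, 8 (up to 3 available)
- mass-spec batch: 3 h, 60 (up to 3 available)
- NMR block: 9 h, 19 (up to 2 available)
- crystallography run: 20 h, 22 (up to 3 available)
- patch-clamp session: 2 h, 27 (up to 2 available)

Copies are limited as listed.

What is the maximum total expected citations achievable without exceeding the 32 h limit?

Ranking by ratio (expected citations/h): mass-spec batch 20.00, patch-clamp session 13.50, confocal imaging 4.90.
Greedy by ratio would take confocal imaging + 3×mass-spec batch + NMR block + 2×patch-clamp session: 32 h used, total 302.
Dropping NMR block and patch-clamp session frees 11 h; slotting in confocal imaging (10 h) lifts the total to 305 at 31 h.
No other feasible combination exceeds 305.

305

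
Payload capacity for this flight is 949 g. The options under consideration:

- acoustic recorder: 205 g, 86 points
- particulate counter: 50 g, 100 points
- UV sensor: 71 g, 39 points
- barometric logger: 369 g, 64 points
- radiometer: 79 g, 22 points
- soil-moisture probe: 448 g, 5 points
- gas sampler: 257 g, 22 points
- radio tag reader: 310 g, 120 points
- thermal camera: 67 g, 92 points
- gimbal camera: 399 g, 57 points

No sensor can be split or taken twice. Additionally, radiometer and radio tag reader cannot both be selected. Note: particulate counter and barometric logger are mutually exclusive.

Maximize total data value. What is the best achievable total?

By data value per g: particulate counter 2.00, thermal camera 1.37, UV sensor 0.55 lead.
Taking acoustic recorder + particulate counter + UV sensor + radio tag reader + thermal camera: 703 g used, 437 in data value.
The closest alternative, acoustic recorder + particulate counter + gas sampler + radio tag reader + thermal camera, reaches only 420.

437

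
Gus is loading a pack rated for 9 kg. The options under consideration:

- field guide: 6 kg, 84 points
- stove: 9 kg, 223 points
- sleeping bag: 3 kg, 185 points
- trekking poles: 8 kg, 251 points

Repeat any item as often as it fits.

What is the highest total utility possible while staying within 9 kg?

The ratio ordering already packs tightly: 3×sleeping bag, 9 kg, 555.
Nothing else within 9 kg beats 555.

555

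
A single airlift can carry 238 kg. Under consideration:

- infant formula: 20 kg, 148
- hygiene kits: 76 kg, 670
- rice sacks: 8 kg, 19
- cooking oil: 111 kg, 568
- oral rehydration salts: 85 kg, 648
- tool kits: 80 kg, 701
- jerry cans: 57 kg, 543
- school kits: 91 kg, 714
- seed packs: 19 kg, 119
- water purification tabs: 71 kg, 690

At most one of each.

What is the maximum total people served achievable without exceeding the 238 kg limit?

2101

Greedy by ratio would take infant formula + hygiene kits + rice sacks + jerry cans + water purification tabs: 232 kg used, total 2070.
The 76 kg tied up in hygiene kits is better spent on tool kits — total rises to 2101 (236 kg).
Runner-up infant formula + tool kits + jerry cans + water purification tabs tops out at 2082.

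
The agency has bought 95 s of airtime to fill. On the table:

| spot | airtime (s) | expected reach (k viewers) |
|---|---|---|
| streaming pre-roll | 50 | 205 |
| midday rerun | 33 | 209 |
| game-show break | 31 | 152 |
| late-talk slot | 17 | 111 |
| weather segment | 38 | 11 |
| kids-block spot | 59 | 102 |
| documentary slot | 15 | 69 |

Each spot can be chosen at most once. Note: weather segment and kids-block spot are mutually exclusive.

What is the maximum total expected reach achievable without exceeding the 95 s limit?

472

Taking midday rerun + game-show break + late-talk slot: 81 s used, 472 in expected reach.
The spare 14 s is too small for any remaining spot, and no feasible exchange beats 472.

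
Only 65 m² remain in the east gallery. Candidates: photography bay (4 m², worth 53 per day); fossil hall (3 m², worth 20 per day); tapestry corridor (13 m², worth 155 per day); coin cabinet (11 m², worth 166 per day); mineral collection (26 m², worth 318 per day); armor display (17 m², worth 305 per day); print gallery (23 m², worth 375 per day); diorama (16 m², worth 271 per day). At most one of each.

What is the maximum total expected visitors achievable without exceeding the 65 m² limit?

Taking photography bay + fossil hall + armor display + print gallery + diorama: 63 m² used, 1024 in expected visitors.
The spare 2 m² is too small for any remaining exhibit, and no exchange beats 1024.

1024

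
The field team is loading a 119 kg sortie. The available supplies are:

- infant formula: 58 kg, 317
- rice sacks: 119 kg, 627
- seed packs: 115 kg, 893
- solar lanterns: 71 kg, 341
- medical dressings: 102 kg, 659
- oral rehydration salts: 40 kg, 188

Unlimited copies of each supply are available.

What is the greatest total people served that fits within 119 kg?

893

The ratio ordering already packs tightly: seed packs, 115 kg, 893.
Every other selection either busts 119 kg or fails to beat 893.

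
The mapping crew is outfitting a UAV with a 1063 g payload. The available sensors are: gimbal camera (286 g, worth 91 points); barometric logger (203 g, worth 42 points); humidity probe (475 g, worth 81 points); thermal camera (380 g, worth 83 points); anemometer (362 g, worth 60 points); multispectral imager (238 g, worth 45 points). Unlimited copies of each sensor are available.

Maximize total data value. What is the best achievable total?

The ratio ordering already packs tightly: 3×gimbal camera + barometric logger, 1061 g, 315.
The spare 2 g is too small for any remaining sensor, and no exchange beats 315.

315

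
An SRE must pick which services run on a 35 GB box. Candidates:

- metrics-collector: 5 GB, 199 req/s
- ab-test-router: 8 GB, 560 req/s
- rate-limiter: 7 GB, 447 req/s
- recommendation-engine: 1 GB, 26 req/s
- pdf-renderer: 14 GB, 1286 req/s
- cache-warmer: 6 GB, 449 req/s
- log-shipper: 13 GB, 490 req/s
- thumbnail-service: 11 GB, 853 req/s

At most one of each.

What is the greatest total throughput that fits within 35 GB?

Greedy by ratio would take recommendation-engine + pdf-renderer + cache-warmer + thumbnail-service: 32 GB used, total 2614.
Replace recommendation-engine and thumbnail-service with ab-test-router + rate-limiter: the trade gains 128 net, giving 2742 at 35 GB.

2742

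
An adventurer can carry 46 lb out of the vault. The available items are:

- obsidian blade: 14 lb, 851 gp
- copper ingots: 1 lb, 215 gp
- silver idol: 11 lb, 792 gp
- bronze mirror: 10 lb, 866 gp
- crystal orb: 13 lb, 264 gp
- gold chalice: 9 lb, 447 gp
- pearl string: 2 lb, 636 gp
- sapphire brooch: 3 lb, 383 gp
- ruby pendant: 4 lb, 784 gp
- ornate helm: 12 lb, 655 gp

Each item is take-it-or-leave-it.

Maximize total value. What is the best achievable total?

4527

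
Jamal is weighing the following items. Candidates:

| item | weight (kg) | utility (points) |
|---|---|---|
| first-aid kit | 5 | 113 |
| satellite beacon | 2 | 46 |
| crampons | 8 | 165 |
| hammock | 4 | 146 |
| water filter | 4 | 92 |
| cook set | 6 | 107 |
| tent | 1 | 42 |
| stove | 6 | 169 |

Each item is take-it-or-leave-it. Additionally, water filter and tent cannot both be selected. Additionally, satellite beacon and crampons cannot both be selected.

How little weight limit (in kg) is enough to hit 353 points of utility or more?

11

Look for the lowest-weight combination reaching 353.
hammock + tent + stove reaches 357 using 11 kg.
No combination under 11 kg hits 353.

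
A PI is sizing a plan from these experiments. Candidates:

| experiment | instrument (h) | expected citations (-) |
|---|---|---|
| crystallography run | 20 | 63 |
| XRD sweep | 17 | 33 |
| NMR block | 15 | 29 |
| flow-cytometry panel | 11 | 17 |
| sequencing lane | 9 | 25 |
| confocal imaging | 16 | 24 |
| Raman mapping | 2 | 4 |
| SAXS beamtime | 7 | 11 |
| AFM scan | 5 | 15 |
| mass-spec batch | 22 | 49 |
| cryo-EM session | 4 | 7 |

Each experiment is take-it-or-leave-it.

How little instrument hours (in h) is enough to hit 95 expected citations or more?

33

Need the lightest bundle worth ≥ 95.
Taking crystallography run + sequencing lane + cryo-EM session gives 95 (≥ 95) for 33 h.
No combination under 33 h hits 95.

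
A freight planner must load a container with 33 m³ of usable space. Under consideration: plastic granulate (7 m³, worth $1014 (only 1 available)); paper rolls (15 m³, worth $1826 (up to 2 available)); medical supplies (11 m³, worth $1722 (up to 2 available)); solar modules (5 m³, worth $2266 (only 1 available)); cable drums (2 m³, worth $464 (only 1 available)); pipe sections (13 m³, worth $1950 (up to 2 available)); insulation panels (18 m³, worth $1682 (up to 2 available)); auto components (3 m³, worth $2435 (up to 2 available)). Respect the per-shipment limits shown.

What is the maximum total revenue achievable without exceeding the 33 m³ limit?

10580

A density-first pass picks plastic granulate + medical supplies + solar modules + cable drums + 2×auto components — 10336 at 31 m³.
Replace plastic granulate and cable drums with medical supplies: the trade gains 244 net, giving 10580 at 33 m³.
Nothing else within 33 m³ beats 10580.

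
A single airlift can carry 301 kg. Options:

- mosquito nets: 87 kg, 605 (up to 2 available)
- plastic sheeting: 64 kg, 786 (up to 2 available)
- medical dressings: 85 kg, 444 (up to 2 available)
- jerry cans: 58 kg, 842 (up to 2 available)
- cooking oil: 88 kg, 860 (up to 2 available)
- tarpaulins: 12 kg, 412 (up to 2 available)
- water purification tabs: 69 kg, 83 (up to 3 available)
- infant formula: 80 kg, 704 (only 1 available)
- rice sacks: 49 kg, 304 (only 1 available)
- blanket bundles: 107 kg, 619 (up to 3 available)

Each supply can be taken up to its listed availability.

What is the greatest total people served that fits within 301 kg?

Density check — tarpaulins 34.33, jerry cans 14.52, plastic sheeting 12.28 are the best per kg.
Filling by ratio: 2×plastic sheeting + 2×jerry cans + 2×tarpaulins for 4080, with 33 kg left unused.
Dropping plastic sheeting frees 64 kg; slotting in cooking oil (88 kg) lifts the total to 4154 at 292 kg.

4154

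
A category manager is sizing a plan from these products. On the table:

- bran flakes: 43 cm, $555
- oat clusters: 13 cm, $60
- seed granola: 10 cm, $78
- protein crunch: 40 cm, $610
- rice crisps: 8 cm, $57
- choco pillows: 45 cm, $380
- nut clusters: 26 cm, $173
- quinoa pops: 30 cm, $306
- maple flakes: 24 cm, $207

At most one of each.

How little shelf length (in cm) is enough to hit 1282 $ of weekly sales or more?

101

Minimise cm subject to total weekly sales ≥ 1282.
bran flakes + seed granola + protein crunch + rice crisps: 1300 weekly sales at 101 cm.
No combination under 101 cm hits 1282.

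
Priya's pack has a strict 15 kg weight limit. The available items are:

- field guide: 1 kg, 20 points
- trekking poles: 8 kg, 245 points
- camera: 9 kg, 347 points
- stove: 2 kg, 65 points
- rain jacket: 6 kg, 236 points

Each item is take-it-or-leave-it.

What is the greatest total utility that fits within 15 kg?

583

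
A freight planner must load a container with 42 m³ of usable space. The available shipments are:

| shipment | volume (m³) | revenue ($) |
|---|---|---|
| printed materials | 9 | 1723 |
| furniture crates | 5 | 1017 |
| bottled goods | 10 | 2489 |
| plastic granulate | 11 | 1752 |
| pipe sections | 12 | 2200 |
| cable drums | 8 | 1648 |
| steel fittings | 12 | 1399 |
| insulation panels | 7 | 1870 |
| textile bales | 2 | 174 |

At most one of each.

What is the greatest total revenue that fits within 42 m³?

9224

The ratio heuristic lands on printed materials + furniture crates + bottled goods + cable drums + insulation panels + textile bales (8921) but leaves 1 m³ idle.
Replace printed materials and textile bales with pipe sections: the trade gains 303 net, giving 9224 at 42 m³.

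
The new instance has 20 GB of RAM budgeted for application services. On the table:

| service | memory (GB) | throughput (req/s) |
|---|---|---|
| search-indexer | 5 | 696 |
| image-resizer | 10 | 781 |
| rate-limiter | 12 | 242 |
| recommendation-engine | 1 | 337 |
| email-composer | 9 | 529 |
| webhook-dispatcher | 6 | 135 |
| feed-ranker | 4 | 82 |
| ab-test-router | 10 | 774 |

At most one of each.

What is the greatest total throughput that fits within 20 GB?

1896

Search-indexer + image-resizer + recommendation-engine + feed-ranker uses 20 of the 20 GB and totals 1896.
Next best is search-indexer + recommendation-engine + feed-ranker + ab-test-router at 1889 (20 GB) — short by 7.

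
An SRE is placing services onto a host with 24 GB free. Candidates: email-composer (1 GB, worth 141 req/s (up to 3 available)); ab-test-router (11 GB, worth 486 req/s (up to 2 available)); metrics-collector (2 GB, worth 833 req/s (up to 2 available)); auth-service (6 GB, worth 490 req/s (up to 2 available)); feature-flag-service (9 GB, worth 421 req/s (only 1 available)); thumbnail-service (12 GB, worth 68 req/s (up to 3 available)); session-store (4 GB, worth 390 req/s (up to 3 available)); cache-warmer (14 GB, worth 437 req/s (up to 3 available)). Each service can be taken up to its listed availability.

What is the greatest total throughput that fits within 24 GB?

3608

Greedy by ratio would take 3×email-composer + 2×metrics-collector + 3×session-store: 19 GB used, total 3259.
The 1 GB tied up in email-composer is better spent on auth-service — total rises to 3608 (24 GB).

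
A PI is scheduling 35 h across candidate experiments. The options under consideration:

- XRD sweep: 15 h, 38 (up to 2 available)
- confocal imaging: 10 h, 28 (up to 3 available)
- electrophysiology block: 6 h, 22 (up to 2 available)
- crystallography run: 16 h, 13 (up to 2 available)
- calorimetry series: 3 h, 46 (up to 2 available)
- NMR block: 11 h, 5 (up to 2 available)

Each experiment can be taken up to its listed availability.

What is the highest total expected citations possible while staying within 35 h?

174

Density check — calorimetry series 15.33, electrophysiology block 3.67, confocal imaging 2.80, XRD sweep 2.53 are the best per h.
A density-first pass picks confocal imaging + 2×electrophysiology block + 2×calorimetry series — 164 at 28 h.
Replace confocal imaging with XRD sweep: the trade gains 10 net, giving 174 at 33 h.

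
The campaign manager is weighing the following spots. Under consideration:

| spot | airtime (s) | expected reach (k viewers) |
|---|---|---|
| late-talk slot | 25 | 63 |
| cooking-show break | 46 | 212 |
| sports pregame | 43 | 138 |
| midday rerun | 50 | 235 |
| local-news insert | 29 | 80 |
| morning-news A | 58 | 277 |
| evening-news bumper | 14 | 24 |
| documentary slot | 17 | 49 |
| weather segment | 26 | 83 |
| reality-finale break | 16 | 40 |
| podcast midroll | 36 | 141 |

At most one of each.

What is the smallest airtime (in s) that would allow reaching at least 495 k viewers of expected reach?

108

Need the lightest bundle worth ≥ 495.
Taking midday rerun + morning-news A gives 512 (≥ 495) for 108 s.
Any bundle with less than 108 s falls short of 495.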